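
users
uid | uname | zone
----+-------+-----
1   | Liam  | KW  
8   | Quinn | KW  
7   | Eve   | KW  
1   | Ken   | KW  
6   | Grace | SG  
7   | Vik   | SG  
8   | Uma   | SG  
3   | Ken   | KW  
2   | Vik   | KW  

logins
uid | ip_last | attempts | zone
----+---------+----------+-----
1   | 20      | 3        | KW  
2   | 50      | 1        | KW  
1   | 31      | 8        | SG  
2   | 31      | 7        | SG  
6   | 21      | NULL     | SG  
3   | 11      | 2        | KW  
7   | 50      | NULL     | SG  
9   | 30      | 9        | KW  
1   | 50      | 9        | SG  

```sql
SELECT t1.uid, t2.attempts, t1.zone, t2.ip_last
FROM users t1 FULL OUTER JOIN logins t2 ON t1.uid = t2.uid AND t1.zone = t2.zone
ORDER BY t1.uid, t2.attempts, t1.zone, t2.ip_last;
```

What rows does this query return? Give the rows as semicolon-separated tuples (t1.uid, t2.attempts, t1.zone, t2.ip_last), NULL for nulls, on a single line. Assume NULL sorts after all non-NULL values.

(1, 3, KW, 20); (1, 3, KW, 20); (2, 1, KW, 50); (3, 2, KW, 11); (6, NULL, SG, 21); (7, NULL, KW, NULL); (7, NULL, SG, 50); (8, NULL, KW, NULL); (8, NULL, SG, NULL); (NULL, 7, NULL, 31); (NULL, 8, NULL, 31); (NULL, 9, NULL, 30); (NULL, 9, NULL, 50)

FULL OUTER JOIN keeps every row from both sides; unmatched rows get NULL for the other side's columns.
Matching on t1.uid = t2.uid AND t1.zone = t2.zone.
- t1 row (uid=1, zone=KW): matches 1 t2 row(s) → 1 output row(s).
- t1 row (uid=8, zone=KW): no match → kept, t2 columns NULL.
- t1 row (uid=7, zone=KW): no match → kept, t2 columns NULL.
- t1 row (uid=1, zone=KW): matches 1 t2 row(s) → 1 output row(s).
- t1 row (uid=6, zone=SG): matches 1 t2 row(s) → 1 output row(s).
- t1 row (uid=7, zone=SG): matches 1 t2 row(s) → 1 output row(s).
- t1 row (uid=8, zone=SG): no match → kept, t2 columns NULL.
- t1 row (uid=3, zone=KW): matches 1 t2 row(s) → 1 output row(s).
- t1 row (uid=2, zone=KW): matches 1 t2 row(s) → 1 output row(s).
- 4 row(s) from t2 found no t1 partner → padded with NULL.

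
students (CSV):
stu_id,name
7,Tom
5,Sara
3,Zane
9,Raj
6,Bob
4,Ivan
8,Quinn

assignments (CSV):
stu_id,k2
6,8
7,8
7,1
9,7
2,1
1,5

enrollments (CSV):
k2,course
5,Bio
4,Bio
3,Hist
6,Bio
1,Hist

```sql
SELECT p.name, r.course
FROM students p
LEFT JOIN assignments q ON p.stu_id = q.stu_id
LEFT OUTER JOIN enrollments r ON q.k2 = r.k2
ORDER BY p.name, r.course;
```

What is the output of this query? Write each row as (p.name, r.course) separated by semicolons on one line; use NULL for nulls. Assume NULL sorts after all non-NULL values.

Joins associate left-to-right: students LEFT JOIN assignments on stu_id gives 8 intermediate row(s).
Then LEFT JOIN `enrollments r` on k2: each of those 8 rows is kept; rows whose q.k2 has no match in r get NULL for r's columns.

(Bob, NULL); (Ivan, NULL); (Quinn, NULL); (Raj, NULL); (Sara, NULL); (Tom, Hist); (Tom, NULL); (Zane, NULL)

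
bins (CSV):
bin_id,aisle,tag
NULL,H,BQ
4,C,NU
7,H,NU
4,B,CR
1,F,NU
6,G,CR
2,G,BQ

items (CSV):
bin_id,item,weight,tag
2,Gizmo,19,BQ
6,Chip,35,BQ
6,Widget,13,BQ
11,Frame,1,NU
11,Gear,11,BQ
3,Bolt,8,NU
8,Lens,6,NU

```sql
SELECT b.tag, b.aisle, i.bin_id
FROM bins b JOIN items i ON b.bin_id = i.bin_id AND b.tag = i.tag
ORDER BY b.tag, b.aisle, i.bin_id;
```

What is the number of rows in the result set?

INNER JOIN keeps only pairs where the ON condition holds.
Matching on b.bin_id = i.bin_id AND b.tag = i.tag. A NULL in a compared column never satisfies the condition.
- b row (bin_id=NULL, tag=BQ): no match → dropped.
- b row (bin_id=4, tag=NU): no match → dropped.
- b row (bin_id=7, tag=NU): no match → dropped.
- b row (bin_id=4, tag=CR): no match → dropped.
- b row (bin_id=1, tag=NU): no match → dropped.
- b row (bin_id=6, tag=CR): no match → dropped.
- b row (bin_id=2, tag=BQ): matches 1 i row(s) → 1 output row(s).
Total: 1 rows.

1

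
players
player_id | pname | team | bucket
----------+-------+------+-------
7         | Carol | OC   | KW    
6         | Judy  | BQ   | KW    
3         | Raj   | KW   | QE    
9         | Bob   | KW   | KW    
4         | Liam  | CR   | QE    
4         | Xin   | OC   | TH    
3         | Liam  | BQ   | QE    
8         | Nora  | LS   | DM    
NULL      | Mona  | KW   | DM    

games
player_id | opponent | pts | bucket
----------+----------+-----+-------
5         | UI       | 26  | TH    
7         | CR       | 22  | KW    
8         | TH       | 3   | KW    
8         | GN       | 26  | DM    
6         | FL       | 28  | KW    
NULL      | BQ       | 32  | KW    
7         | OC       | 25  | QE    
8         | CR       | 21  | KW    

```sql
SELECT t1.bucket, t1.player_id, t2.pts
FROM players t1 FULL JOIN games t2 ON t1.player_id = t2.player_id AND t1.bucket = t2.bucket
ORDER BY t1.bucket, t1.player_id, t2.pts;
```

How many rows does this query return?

14

FULL OUTER JOIN keeps every row from both sides; unmatched rows get NULL for the other side's columns.
Matching on t1.player_id = t2.player_id AND t1.bucket = t2.bucket. A NULL in a compared column never satisfies the condition.
- t1 row (player_id=7, bucket=KW): matches 1 t2 row(s) → 1 output row(s).
- t1 row (player_id=6, bucket=KW): matches 1 t2 row(s) → 1 output row(s).
- t1 row (player_id=3, bucket=QE): no match → kept, t2 columns NULL.
- t1 row (player_id=9, bucket=KW): no match → kept, t2 columns NULL.
- t1 row (player_id=4, bucket=QE): no match → kept, t2 columns NULL.
- t1 row (player_id=4, bucket=TH): no match → kept, t2 columns NULL.
- t1 row (player_id=3, bucket=QE): no match → kept, t2 columns NULL.
- t1 row (player_id=8, bucket=DM): matches 1 t2 row(s) → 1 output row(s).
- t1 row (player_id=NULL, bucket=DM): no match → kept, t2 columns NULL.
- 5 t2 row(s) had no t1 match → kept, t1 columns NULL.
Total: 3 matched + 11 padded = 14 rows.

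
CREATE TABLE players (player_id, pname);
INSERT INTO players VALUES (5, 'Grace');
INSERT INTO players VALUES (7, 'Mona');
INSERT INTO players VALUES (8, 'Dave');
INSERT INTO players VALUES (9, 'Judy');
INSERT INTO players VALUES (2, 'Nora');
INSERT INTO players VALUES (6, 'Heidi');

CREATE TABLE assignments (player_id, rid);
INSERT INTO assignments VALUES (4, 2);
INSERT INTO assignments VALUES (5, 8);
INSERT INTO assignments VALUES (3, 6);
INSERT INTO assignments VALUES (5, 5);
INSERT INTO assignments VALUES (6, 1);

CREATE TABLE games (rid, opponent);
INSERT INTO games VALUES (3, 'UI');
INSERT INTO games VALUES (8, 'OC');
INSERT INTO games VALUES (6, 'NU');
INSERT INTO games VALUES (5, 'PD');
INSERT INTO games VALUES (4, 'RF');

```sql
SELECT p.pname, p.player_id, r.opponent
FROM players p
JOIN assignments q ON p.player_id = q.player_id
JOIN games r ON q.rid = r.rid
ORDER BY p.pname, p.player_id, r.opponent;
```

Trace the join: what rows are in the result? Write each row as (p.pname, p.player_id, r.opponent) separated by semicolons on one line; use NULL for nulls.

(Grace, 5, OC); (Grace, 5, PD)

Joins associate left-to-right: players INNER JOIN assignments on player_id gives 3 intermediate row(s).
Then INNER JOIN `games r` on rid: keep only rows whose q.rid appears in r.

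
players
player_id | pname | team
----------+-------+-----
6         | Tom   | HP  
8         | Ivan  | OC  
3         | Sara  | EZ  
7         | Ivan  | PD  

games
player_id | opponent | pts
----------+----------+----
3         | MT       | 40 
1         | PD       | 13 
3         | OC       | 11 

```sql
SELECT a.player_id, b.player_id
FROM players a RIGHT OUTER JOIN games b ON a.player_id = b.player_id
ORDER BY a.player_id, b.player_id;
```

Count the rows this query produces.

RIGHT JOIN keeps every row from `games`; unmatched rows get NULL for `players`'s columns.
Matching on a.player_id = b.player_id.
- a row (player_id=6): no match.
- a row (player_id=8): no match.
- a row (player_id=3): matches 2 b row(s) → 2 output row(s).
- a row (player_id=7): no match.
- plus 1 unmatched b row(s), each kept with NULL a columns.
Total: 2 matched + 1 padded = 3 rows.

3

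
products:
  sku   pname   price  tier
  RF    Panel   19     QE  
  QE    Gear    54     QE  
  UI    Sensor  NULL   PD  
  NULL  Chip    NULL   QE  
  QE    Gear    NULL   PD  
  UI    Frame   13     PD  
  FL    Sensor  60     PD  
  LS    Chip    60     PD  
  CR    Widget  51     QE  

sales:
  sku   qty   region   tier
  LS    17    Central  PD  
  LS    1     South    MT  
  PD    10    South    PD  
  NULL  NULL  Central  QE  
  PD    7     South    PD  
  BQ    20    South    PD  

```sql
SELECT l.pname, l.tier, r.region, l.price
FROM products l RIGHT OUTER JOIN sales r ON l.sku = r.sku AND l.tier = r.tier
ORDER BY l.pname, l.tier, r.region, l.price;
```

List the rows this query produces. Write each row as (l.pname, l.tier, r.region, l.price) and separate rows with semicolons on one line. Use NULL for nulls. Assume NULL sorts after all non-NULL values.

RIGHT JOIN keeps every row from `sales`; unmatched rows get NULL for `products`'s columns.
Matching on l.sku = r.sku AND l.tier = r.tier. A NULL in a compared column never satisfies the condition.
Matched pairs: 1; unmatched r rows kept: 5.

(Chip, PD, Central, 60); (NULL, NULL, Central, NULL); (NULL, NULL, South, NULL); (NULL, NULL, South, NULL); (NULL, NULL, South, NULL); (NULL, NULL, South, NULL)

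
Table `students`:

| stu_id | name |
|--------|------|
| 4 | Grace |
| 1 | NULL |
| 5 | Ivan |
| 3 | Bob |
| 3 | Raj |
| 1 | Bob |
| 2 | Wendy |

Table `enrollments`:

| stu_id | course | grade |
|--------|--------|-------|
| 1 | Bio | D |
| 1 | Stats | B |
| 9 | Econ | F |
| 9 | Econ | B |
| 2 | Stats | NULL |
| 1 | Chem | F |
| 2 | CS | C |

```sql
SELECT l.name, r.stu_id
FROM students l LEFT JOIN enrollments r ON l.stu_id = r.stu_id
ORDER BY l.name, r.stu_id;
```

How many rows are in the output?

12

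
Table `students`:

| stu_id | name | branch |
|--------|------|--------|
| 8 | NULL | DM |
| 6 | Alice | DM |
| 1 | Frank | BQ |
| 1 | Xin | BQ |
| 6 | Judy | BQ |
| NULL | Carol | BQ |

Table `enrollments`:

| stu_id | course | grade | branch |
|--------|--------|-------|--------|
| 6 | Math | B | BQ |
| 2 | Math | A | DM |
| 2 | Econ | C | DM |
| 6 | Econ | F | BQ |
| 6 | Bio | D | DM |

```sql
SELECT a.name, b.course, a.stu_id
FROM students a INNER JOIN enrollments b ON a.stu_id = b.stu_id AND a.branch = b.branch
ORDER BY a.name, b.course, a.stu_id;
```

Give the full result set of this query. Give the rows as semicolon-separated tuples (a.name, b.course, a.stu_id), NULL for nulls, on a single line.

INNER JOIN keeps only pairs where the ON condition holds.
Matching on a.stu_id = b.stu_id AND a.branch = b.branch. A NULL in a compared column never satisfies the condition.
Matched pairs: 3.

(Alice, Bio, 6); (Judy, Econ, 6); (Judy, Math, 6)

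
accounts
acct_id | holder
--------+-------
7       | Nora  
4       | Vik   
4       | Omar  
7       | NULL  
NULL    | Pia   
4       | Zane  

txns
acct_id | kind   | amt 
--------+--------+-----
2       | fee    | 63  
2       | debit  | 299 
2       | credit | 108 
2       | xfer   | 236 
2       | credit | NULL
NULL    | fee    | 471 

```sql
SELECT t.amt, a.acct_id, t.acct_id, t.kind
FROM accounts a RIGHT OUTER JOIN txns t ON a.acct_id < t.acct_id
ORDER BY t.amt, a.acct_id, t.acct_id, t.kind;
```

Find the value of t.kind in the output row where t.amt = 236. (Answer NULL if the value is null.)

xfer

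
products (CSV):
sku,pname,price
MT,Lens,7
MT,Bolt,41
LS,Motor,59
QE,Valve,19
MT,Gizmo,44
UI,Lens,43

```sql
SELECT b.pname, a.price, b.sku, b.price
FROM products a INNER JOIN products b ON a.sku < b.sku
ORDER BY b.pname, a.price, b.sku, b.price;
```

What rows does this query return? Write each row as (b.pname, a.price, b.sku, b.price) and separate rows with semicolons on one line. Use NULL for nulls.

(Bolt, 59, MT, 41); (Gizmo, 59, MT, 44); (Lens, 7, UI, 43); (Lens, 19, UI, 43); (Lens, 41, UI, 43); (Lens, 44, UI, 43); (Lens, 59, MT, 7); (Lens, 59, UI, 43); (Valve, 7, QE, 19); (Valve, 41, QE, 19); (Valve, 44, QE, 19); (Valve, 59, QE, 19)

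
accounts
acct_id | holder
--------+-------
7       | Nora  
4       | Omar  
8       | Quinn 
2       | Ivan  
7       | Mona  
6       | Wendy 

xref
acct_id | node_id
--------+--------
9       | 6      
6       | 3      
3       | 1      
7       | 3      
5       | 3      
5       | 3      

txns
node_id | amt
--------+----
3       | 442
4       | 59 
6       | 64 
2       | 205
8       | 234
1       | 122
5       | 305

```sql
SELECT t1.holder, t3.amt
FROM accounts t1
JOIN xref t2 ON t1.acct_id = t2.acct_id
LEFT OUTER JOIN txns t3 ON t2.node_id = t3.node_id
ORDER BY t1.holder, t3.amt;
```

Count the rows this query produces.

3

Evaluate left to right. First `accounts t1 INNER JOIN xref t2` on acct_id: 3 row(s).
Then LEFT JOIN `txns t3` on node_id: each of those 3 rows is kept; rows whose t2.node_id has no match in t3 get NULL for t3's columns.
Result: 3 row(s).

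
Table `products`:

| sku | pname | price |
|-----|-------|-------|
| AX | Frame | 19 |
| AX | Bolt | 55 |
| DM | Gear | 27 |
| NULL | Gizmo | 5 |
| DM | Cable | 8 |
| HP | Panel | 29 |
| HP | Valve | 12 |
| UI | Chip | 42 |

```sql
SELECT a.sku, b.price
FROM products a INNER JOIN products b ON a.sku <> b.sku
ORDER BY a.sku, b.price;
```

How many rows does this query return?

36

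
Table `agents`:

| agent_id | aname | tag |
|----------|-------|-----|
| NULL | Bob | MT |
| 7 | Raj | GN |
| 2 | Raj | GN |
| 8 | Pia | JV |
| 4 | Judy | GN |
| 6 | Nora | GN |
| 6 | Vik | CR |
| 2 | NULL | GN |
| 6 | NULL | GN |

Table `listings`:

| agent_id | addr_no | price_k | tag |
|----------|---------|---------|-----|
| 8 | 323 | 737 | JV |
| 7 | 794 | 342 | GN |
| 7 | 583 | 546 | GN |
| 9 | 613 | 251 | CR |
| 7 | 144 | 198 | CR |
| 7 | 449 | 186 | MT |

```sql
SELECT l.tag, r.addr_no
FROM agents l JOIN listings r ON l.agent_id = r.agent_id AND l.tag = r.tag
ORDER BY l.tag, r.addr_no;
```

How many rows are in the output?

INNER JOIN keeps only pairs where the ON condition holds.
Matching on l.agent_id = r.agent_id AND l.tag = r.tag. A NULL in a compared column never satisfies the condition.
- l (agent_id=NULL, tag=MT) has no partner → excluded.
- l (agent_id=7, tag=GN) pairs with 2 row(s) of r.
- l (agent_id=2, tag=GN) has no partner → excluded.
- l (agent_id=8, tag=JV) pairs with 1 row(s) of r.
- l (agent_id=4, tag=GN) has no partner → excluded.
- l (agent_id=6, tag=GN) has no partner → excluded.
- l (agent_id=6, tag=CR) has no partner → excluded.
- l (agent_id=2, tag=GN) has no partner → excluded.
- l (agent_id=6, tag=GN) has no partner → excluded.
Total: 3 rows.

3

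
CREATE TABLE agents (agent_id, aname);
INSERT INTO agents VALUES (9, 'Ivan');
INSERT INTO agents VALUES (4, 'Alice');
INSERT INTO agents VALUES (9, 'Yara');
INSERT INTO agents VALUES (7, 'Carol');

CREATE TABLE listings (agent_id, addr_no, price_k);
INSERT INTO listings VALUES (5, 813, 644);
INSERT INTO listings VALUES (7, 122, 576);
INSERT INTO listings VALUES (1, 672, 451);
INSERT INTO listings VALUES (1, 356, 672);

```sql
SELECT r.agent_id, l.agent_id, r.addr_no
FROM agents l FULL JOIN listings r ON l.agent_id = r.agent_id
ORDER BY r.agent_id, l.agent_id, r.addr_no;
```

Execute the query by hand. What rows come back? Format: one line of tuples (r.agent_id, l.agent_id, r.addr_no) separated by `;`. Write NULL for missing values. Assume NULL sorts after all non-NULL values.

(1, NULL, 356); (1, NULL, 672); (5, NULL, 813); (7, 7, 122); (NULL, 4, NULL); (NULL, 9, NULL); (NULL, 9, NULL)

FULL OUTER JOIN keeps every row from both sides; unmatched rows get NULL for the other side's columns.
Matching on l.agent_id = r.agent_id.
- l[0] agent_id=9 → no match; kept with NULLs on the r side.
- l[1] agent_id=4 → no match; kept with NULLs on the r side.
- l[2] agent_id=9 → no match; kept with NULLs on the r side.
- l[3] agent_id=7 → 1 match(es) in r → 1 row(s).
- 3 r row(s) had no l match → kept, l columns NULL.
After projecting and ordering:
r.agent_id | l.agent_id | r.addr_no
1 | NULL | 356
1 | NULL | 672
5 | NULL | 813
7 | 7 | 122
NULL | 4 | NULL
NULL | 9 | NULL
NULL | 9 | NULL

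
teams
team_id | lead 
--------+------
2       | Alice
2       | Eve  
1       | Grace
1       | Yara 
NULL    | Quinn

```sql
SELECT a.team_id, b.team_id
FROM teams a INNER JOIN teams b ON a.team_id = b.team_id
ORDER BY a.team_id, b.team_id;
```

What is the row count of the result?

INNER JOIN keeps only pairs where the ON condition holds.
Matching on a.team_id = b.team_id. A NULL in a compared column never satisfies the condition.
- team_id=2: 2 matching b row(s), so 2 row(s) emitted.
- team_id=2: 2 matching b row(s), so 2 row(s) emitted.
- team_id=1: 2 matching b row(s), so 2 row(s) emitted.
- team_id=1: 2 matching b row(s), so 2 row(s) emitted.
- team_id=NULL: no matching b row, dropped.
Total: 8 rows.

8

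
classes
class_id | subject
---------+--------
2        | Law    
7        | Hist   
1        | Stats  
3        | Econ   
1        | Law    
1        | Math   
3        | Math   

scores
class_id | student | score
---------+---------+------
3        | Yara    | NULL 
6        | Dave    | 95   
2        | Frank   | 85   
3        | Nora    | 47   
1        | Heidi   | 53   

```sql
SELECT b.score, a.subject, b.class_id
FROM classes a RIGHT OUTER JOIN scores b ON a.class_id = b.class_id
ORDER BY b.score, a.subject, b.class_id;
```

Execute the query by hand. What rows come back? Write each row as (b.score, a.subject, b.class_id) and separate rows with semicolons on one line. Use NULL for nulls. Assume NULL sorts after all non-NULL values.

(47, Econ, 3); (47, Math, 3); (53, Law, 1); (53, Math, 1); (53, Stats, 1); (85, Law, 2); (95, NULL, 6); (NULL, Econ, 3); (NULL, Math, 3)

RIGHT JOIN keeps every row from `scores`; unmatched rows get NULL for `classes`'s columns.
Matching on a.class_id = b.class_id.
Matched pairs: 8; unmatched b rows kept: 1.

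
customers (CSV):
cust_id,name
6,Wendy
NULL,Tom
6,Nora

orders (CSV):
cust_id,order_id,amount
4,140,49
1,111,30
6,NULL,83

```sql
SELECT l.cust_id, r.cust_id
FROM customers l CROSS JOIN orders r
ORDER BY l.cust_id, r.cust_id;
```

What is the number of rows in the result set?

CROSS JOIN pairs every row of `customers` with every row of `orders`: 3 × 3 = 9 rows.

9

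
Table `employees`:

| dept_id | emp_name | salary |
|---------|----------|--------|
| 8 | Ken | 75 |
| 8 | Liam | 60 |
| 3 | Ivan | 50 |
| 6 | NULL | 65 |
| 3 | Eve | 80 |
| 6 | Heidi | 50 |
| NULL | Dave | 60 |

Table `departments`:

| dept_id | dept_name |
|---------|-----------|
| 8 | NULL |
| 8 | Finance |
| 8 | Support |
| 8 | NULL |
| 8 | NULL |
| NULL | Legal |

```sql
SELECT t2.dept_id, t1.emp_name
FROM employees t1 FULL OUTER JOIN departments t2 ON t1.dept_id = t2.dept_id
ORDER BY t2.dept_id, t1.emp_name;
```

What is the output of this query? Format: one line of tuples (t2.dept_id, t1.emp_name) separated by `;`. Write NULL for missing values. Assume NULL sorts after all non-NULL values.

(8, Ken); (8, Ken); (8, Ken); (8, Ken); (8, Ken); (8, Liam); (8, Liam); (8, Liam); (8, Liam); (8, Liam); (NULL, Dave); (NULL, Eve); (NULL, Heidi); (NULL, Ivan); (NULL, NULL); (NULL, NULL)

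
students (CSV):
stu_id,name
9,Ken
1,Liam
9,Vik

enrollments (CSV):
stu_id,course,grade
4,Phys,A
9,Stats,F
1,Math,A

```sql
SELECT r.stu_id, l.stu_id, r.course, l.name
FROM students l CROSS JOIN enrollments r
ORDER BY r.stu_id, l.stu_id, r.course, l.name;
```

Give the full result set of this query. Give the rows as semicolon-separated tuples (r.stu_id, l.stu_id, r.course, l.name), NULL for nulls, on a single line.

CROSS JOIN pairs every row of `students` with every row of `enrollments`: 3 × 3 = 9 rows.
After projecting and ordering:
r.stu_id | l.stu_id | r.course | l.name
1 | 1 | Math | Liam
1 | 9 | Math | Ken
1 | 9 | Math | Vik
4 | 1 | Phys | Liam
4 | 9 | Phys | Ken
4 | 9 | Phys | Vik
9 | 1 | Stats | Liam
9 | 9 | Stats | Ken
9 | 9 | Stats | Vik

(1, 1, Math, Liam); (1, 9, Math, Ken); (1, 9, Math, Vik); (4, 1, Phys, Liam); (4, 9, Phys, Ken); (4, 9, Phys, Vik); (9, 1, Stats, Liam); (9, 9, Stats, Ken); (9, 9, Stats, Vik)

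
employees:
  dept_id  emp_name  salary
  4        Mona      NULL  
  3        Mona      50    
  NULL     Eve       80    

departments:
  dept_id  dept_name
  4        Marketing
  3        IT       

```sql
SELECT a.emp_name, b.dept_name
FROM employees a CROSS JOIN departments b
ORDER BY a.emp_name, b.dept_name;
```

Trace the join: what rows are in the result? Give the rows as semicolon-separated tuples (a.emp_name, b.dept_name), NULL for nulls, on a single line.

(Eve, IT); (Eve, Marketing); (Mona, IT); (Mona, IT); (Mona, Marketing); (Mona, Marketing)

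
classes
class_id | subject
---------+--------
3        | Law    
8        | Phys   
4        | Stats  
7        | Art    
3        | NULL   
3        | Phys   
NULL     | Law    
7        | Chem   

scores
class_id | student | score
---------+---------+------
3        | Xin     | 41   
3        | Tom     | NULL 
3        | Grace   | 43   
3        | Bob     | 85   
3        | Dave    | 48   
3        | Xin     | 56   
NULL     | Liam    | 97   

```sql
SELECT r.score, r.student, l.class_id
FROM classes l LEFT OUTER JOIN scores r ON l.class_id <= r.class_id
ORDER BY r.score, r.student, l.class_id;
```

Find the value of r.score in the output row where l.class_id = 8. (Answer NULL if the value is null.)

NULL

LEFT JOIN keeps every row from `classes`; unmatched rows get NULL for `scores`'s columns.
Matching on l.class_id <= r.class_id. A NULL in a compared column never satisfies the condition.
- l row (class_id=3): matches 6 r row(s) → 6 output row(s).
- l row (class_id=8): no match → kept, r columns NULL.
- l row (class_id=4): no match → kept, r columns NULL.
- l row (class_id=7): no match → kept, r columns NULL.
- l row (class_id=3): matches 6 r row(s) → 6 output row(s).
- l row (class_id=3): matches 6 r row(s) → 6 output row(s).
- l row (class_id=NULL): no match → kept, r columns NULL.
- l row (class_id=7): no match → kept, r columns NULL.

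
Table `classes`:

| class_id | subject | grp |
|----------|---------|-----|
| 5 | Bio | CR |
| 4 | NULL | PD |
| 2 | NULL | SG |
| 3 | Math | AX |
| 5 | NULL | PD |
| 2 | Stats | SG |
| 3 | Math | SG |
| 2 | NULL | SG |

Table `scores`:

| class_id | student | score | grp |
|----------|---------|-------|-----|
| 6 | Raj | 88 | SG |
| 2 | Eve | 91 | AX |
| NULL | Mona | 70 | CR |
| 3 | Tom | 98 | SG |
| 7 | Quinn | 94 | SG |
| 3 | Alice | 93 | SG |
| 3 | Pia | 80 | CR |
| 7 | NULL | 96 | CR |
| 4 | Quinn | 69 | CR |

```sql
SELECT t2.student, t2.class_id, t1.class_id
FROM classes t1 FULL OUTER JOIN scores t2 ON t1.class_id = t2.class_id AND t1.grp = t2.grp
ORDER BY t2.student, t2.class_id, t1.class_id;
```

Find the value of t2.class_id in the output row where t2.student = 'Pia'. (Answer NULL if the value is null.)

3

FULL OUTER JOIN keeps every row from both sides; unmatched rows get NULL for the other side's columns.
Matching on t1.class_id = t2.class_id AND t1.grp = t2.grp. A NULL in a compared column never satisfies the condition.
- t1 (class_id=5, grp=CR) has no partner → padded with NULL.
- t1 (class_id=4, grp=PD) has no partner → padded with NULL.
- t1 (class_id=2, grp=SG) has no partner → padded with NULL.
- t1 (class_id=3, grp=AX) has no partner → padded with NULL.
- t1 (class_id=5, grp=PD) has no partner → padded with NULL.
- t1 (class_id=2, grp=SG) has no partner → padded with NULL.
- t1 (class_id=3, grp=SG) pairs with 2 row(s) of t2.
- t1 (class_id=2, grp=SG) has no partner → padded with NULL.
- plus 7 unmatched t2 row(s), each kept with NULL t1 columns.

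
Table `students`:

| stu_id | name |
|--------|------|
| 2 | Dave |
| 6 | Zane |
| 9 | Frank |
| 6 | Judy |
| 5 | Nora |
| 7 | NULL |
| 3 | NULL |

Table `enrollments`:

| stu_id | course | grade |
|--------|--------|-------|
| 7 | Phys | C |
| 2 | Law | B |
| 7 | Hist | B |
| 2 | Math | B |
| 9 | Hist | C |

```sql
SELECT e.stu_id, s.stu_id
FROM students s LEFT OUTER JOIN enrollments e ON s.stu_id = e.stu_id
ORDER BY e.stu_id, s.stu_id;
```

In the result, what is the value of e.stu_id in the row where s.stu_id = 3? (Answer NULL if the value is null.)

LEFT JOIN keeps every row from `students`; unmatched rows get NULL for `enrollments`'s columns.
Matching on s.stu_id = e.stu_id.
Matched pairs: 5; unmatched s rows kept: 4.

NULL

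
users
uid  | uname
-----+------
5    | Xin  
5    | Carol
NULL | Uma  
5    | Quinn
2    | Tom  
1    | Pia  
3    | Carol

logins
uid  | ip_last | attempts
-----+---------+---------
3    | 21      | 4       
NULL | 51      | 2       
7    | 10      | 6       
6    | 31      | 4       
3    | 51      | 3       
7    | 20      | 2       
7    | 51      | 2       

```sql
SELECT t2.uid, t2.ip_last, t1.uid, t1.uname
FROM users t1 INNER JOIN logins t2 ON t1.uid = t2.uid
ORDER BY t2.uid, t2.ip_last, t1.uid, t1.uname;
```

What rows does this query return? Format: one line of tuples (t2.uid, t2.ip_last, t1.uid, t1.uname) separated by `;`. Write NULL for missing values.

(3, 21, 3, Carol); (3, 51, 3, Carol)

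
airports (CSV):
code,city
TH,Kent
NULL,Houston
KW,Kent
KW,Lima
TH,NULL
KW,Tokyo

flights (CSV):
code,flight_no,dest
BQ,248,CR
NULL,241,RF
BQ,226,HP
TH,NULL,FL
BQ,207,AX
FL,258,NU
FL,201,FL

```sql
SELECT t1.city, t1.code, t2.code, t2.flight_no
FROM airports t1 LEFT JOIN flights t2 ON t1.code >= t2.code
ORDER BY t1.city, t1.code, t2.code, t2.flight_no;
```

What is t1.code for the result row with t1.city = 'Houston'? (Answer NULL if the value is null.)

LEFT JOIN keeps every row from `airports`; unmatched rows get NULL for `flights`'s columns.
Matching on t1.code >= t2.code. A NULL in a compared column never satisfies the condition.
Matched pairs: 27; unmatched t1 rows kept: 1.

NULL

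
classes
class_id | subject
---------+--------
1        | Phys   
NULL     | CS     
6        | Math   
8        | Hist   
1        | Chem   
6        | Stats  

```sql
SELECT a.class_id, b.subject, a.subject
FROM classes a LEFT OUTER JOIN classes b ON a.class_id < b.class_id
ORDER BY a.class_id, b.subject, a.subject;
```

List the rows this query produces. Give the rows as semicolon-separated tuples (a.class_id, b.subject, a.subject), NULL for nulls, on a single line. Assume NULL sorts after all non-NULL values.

(1, Hist, Chem); (1, Hist, Phys); (1, Math, Chem); (1, Math, Phys); (1, Stats, Chem); (1, Stats, Phys); (6, Hist, Math); (6, Hist, Stats); (8, NULL, Hist); (NULL, NULL, CS)

LEFT JOIN keeps every row from `classes a`; unmatched rows get NULL for `classes b`'s columns.
Matching on a.class_id < b.class_id. A NULL in a compared column never satisfies the condition.
- a (class_id=1) pairs with 3 row(s) of b.
- a (class_id=NULL) has no partner → padded with NULL.
- a (class_id=6) pairs with 1 row(s) of b.
- a (class_id=8) has no partner → padded with NULL.
- a (class_id=1) pairs with 3 row(s) of b.
- a (class_id=6) pairs with 1 row(s) of b.
After projecting and ordering:
a.class_id | b.subject | a.subject
1 | Hist | Chem
1 | Hist | Phys
1 | Math | Chem
1 | Math | Phys
1 | Stats | Chem
1 | Stats | Phys
6 | Hist | Math
6 | Hist | Stats
8 | NULL | Hist
NULL | NULL | CS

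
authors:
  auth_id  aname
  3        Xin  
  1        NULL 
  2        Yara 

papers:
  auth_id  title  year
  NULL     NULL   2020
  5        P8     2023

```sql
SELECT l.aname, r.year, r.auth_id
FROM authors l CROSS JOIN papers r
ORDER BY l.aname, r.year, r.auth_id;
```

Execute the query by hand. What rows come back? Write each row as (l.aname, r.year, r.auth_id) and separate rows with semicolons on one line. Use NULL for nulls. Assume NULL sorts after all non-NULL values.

(Xin, 2020, NULL); (Xin, 2023, 5); (Yara, 2020, NULL); (Yara, 2023, 5); (NULL, 2020, NULL); (NULL, 2023, 5)

CROSS JOIN pairs every row of `authors` with every row of `papers`: 3 × 2 = 6 rows.
After projecting and ordering:
l.aname | r.year | r.auth_id
Xin | 2020 | NULL
Xin | 2023 | 5
Yara | 2020 | NULL
Yara | 2023 | 5
NULL | 2020 | NULL
NULL | 2023 | 5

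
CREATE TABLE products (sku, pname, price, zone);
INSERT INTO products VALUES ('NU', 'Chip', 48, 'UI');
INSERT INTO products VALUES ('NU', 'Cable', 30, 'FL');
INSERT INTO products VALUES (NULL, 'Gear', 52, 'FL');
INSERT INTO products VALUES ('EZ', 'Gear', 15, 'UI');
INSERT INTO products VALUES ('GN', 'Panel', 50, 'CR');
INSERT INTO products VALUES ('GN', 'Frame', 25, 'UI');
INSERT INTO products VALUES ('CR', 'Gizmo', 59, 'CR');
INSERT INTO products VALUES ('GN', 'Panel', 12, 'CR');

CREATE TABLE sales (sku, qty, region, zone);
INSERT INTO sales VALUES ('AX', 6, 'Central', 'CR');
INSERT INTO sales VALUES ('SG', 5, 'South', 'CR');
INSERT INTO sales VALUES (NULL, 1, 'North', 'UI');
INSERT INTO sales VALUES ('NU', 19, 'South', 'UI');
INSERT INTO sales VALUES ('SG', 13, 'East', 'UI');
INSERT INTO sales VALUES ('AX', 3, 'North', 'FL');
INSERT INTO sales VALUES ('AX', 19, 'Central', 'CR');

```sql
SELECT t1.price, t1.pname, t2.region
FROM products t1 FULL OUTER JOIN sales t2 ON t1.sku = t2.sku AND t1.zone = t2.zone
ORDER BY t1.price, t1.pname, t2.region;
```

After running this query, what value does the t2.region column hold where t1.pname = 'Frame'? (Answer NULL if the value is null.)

FULL OUTER JOIN keeps every row from both sides; unmatched rows get NULL for the other side's columns.
Matching on t1.sku = t2.sku AND t1.zone = t2.zone. A NULL in a compared column never satisfies the condition.
Matched pairs: 1; unmatched t1 rows kept: 7; unmatched t2 rows kept: 6.

NULL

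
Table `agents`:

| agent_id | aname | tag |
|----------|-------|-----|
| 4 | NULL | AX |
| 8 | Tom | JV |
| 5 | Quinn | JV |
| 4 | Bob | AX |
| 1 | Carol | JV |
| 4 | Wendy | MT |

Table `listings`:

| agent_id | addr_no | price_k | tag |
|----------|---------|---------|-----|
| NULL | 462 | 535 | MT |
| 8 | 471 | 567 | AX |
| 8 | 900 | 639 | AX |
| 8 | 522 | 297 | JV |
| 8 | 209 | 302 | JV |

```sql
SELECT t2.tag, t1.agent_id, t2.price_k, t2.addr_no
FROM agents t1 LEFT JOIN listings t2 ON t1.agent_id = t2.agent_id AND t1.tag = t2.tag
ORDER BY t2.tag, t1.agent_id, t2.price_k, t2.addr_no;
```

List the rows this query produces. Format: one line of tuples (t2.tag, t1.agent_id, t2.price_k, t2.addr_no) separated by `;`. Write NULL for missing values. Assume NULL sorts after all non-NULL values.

(JV, 8, 297, 522); (JV, 8, 302, 209); (NULL, 1, NULL, NULL); (NULL, 4, NULL, NULL); (NULL, 4, NULL, NULL); (NULL, 4, NULL, NULL); (NULL, 5, NULL, NULL)

LEFT JOIN keeps every row from `agents`; unmatched rows get NULL for `listings`'s columns.
Matching on t1.agent_id = t2.agent_id AND t1.tag = t2.tag. A NULL in a compared column never satisfies the condition.
- t1 (agent_id=4, tag=AX) has no partner → padded with NULL.
- t1 (agent_id=8, tag=JV) pairs with 2 row(s) of t2.
- t1 (agent_id=5, tag=JV) has no partner → padded with NULL.
- t1 (agent_id=4, tag=AX) has no partner → padded with NULL.
- t1 (agent_id=1, tag=JV) has no partner → padded with NULL.
- t1 (agent_id=4, tag=MT) has no partner → padded with NULL.
After projecting and ordering:
t2.tag | t1.agent_id | t2.price_k | t2.addr_no
JV | 8 | 297 | 522
JV | 8 | 302 | 209
NULL | 1 | NULL | NULL
NULL | 4 | NULL | NULL
NULL | 4 | NULL | NULL
NULL | 4 | NULL | NULL
NULL | 5 | NULL | NULL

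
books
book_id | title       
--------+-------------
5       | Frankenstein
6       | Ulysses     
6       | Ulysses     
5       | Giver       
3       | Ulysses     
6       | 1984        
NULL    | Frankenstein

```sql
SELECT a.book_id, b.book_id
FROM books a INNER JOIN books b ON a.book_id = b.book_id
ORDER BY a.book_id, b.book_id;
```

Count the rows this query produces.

14

INNER JOIN keeps only pairs where the ON condition holds.
Matching on a.book_id = b.book_id. A NULL in a compared column never satisfies the condition.
- a row (book_id=5): matches 2 b row(s) → 2 output row(s).
- a row (book_id=6): matches 3 b row(s) → 3 output row(s).
- a row (book_id=6): matches 3 b row(s) → 3 output row(s).
- a row (book_id=5): matches 2 b row(s) → 2 output row(s).
- a row (book_id=3): matches 1 b row(s) → 1 output row(s).
- a row (book_id=6): matches 3 b row(s) → 3 output row(s).
- a row (book_id=NULL): no match → dropped.
Total: 14 rows.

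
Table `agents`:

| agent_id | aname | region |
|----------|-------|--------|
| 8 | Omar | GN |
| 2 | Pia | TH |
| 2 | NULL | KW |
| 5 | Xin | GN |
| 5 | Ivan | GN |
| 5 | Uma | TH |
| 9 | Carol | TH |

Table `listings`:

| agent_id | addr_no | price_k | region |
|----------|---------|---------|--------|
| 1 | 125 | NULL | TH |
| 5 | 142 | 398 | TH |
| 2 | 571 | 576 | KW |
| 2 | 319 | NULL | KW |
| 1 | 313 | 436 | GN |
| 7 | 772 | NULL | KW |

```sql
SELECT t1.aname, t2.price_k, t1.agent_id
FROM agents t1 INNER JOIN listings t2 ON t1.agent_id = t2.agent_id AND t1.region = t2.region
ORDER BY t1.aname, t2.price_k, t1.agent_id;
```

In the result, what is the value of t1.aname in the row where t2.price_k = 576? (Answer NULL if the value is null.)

NULL

INNER JOIN keeps only pairs where the ON condition holds.
Matching on t1.agent_id = t2.agent_id AND t1.region = t2.region.
- t1 row (agent_id=8, region=GN): no match → dropped.
- t1 row (agent_id=2, region=TH): no match → dropped.
- t1 row (agent_id=2, region=KW): matches 2 t2 row(s) → 2 output row(s).
- t1 row (agent_id=5, region=GN): no match → dropped.
- t1 row (agent_id=5, region=GN): no match → dropped.
- t1 row (agent_id=5, region=TH): matches 1 t2 row(s) → 1 output row(s).
- t1 row (agent_id=9, region=TH): no match → dropped.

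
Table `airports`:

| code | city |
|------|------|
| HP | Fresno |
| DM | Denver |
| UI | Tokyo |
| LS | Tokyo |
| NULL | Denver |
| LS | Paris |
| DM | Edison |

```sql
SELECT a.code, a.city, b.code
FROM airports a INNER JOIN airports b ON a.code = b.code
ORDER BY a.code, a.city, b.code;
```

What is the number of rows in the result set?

INNER JOIN keeps only pairs where the ON condition holds.
Matching on a.code = b.code. A NULL in a compared column never satisfies the condition.
- code=HP: 1 matching b row(s), so 1 row(s) emitted.
- code=DM: 2 matching b row(s), so 2 row(s) emitted.
- code=UI: 1 matching b row(s), so 1 row(s) emitted.
- code=LS: 2 matching b row(s), so 2 row(s) emitted.
- code=NULL: no matching b row, dropped.
- code=LS: 2 matching b row(s), so 2 row(s) emitted.
- code=DM: 2 matching b row(s), so 2 row(s) emitted.
Total: 10 rows.

10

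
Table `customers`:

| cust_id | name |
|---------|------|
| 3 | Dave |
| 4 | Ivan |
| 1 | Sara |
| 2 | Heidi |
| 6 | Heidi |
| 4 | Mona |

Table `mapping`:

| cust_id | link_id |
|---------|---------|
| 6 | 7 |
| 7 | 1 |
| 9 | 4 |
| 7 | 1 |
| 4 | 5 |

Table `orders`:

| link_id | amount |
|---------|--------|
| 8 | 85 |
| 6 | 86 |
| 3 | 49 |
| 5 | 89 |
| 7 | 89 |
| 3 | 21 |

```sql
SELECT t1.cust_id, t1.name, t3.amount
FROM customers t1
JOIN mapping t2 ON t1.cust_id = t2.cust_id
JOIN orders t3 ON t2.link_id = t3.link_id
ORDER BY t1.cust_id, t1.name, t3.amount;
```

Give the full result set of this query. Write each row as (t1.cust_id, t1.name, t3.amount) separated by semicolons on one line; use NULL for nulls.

Joins associate left-to-right: customers INNER JOIN mapping on cust_id gives 3 intermediate row(s).
Then INNER JOIN `orders t3` on link_id: keep only rows whose t2.link_id appears in t3.

(4, Ivan, 89); (4, Mona, 89); (6, Heidi, 89)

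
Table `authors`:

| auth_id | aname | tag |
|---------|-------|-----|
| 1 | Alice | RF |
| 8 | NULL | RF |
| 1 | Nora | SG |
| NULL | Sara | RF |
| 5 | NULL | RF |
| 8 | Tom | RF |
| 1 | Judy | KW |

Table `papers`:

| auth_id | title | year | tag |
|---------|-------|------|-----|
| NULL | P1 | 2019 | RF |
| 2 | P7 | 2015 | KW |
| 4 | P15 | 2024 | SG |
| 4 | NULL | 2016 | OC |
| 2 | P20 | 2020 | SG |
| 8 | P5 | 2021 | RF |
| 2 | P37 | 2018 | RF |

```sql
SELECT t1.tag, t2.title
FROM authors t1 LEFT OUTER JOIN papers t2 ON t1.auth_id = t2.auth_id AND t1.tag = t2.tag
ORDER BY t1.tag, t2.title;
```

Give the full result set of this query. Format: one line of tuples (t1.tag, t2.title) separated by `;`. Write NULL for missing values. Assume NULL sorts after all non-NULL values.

(KW, NULL); (RF, P5); (RF, P5); (RF, NULL); (RF, NULL); (RF, NULL); (SG, NULL)

LEFT JOIN keeps every row from `authors`; unmatched rows get NULL for `papers`'s columns.
Matching on t1.auth_id = t2.auth_id AND t1.tag = t2.tag. A NULL in a compared column never satisfies the condition.
- auth_id=1, tag=RF: no t2 row matches, row kept with t2 columns NULL.
- auth_id=8, tag=RF: 1 matching t2 row(s), so 1 row(s) emitted.
- auth_id=1, tag=SG: no t2 row matches, row kept with t2 columns NULL.
- auth_id=NULL, tag=RF: no t2 row matches, row kept with t2 columns NULL.
- auth_id=5, tag=RF: no t2 row matches, row kept with t2 columns NULL.
- auth_id=8, tag=RF: 1 matching t2 row(s), so 1 row(s) emitted.
- auth_id=1, tag=KW: no t2 row matches, row kept with t2 columns NULL.
After projecting and ordering:
t1.tag | t2.title
KW | NULL
RF | P5
RF | P5
RF | NULL
RF | NULL
RF | NULL
SG | NULL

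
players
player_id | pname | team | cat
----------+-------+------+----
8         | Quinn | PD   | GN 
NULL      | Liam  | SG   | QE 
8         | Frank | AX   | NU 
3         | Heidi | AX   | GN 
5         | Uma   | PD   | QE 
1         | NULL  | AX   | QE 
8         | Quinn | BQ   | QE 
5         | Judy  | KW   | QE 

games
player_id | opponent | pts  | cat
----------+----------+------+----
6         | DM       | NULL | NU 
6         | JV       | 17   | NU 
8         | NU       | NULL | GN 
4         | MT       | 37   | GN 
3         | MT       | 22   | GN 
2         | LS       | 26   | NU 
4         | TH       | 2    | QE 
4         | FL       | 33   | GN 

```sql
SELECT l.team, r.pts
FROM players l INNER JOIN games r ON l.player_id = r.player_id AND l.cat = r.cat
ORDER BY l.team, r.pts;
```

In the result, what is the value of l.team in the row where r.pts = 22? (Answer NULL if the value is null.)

AX

INNER JOIN keeps only pairs where the ON condition holds.
Matching on l.player_id = r.player_id AND l.cat = r.cat. A NULL in a compared column never satisfies the condition.
- player_id=8, cat=GN: 1 matching r row(s), so 1 row(s) emitted.
- player_id=NULL, cat=QE: no matching r row, dropped.
- player_id=8, cat=NU: no matching r row, dropped.
- player_id=3, cat=GN: 1 matching r row(s), so 1 row(s) emitted.
- player_id=5, cat=QE: no matching r row, dropped.
- player_id=1, cat=QE: no matching r row, dropped.
- player_id=8, cat=QE: no matching r row, dropped.
- player_id=5, cat=QE: no matching r row, dropped.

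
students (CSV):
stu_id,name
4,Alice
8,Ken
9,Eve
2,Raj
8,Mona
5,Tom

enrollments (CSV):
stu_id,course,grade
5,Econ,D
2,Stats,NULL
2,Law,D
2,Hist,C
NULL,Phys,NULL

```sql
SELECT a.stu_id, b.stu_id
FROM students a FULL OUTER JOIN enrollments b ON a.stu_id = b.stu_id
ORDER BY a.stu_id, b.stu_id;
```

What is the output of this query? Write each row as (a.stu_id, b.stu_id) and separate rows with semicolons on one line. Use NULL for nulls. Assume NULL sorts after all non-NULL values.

(2, 2); (2, 2); (2, 2); (4, NULL); (5, 5); (8, NULL); (8, NULL); (9, NULL); (NULL, NULL)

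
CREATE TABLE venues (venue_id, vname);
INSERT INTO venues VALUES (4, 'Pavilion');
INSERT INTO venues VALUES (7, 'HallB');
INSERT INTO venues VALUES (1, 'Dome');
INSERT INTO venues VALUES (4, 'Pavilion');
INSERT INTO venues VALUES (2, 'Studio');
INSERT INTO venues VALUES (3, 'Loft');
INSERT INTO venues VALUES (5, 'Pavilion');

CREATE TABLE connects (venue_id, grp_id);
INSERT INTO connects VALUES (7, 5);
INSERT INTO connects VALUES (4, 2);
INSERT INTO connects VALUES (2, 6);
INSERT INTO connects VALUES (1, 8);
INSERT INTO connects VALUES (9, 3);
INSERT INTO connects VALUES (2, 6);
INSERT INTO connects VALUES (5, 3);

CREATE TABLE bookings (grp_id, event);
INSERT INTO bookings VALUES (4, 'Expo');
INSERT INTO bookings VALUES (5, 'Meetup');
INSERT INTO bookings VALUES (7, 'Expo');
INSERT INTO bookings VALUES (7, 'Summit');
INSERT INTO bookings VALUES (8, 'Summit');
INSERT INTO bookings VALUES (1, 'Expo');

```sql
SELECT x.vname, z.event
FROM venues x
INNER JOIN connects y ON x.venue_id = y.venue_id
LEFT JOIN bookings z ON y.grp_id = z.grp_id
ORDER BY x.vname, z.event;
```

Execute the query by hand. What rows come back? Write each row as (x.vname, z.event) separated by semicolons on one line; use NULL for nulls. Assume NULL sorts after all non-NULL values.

(Dome, Summit); (HallB, Meetup); (Pavilion, NULL); (Pavilion, NULL); (Pavilion, NULL); (Studio, NULL); (Studio, NULL)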